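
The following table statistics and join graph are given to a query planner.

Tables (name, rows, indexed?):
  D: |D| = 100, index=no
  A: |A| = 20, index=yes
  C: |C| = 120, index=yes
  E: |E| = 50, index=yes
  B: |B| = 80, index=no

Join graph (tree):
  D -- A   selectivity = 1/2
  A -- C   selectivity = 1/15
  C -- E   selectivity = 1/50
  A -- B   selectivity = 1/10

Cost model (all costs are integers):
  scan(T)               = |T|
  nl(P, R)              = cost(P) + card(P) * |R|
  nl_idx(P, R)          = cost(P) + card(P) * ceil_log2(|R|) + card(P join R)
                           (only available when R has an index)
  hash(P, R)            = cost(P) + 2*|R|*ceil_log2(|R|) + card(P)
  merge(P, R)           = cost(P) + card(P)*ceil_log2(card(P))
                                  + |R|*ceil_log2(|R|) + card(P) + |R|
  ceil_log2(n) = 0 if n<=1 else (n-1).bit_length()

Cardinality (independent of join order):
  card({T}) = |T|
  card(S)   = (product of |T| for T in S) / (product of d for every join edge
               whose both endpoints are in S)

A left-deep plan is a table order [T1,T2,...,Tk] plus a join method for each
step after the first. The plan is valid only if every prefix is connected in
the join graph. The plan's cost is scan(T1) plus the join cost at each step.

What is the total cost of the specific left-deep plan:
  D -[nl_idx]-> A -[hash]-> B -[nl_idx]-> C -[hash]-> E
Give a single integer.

step 1: scan D: cost=100, card=100
step 2: join A via nl_idx
    card(P join A) = 100*20/(2) = 1000
    cost = 100 + 100*5 + 1000 = 1600
step 3: join B via hash
    card(P join B) = 1000*80/(10) = 8000
    cost = 1600 + 2*80*7 + 1000 = 3720
step 4: join C via nl_idx
    card(P join C) = 8000*120/(15) = 64000
    cost = 3720 + 8000*7 + 64000 = 123720
step 5: join E via hash
    card(P join E) = 64000*50/(50) = 64000
    cost = 123720 + 2*50*6 + 64000 = 188320

188320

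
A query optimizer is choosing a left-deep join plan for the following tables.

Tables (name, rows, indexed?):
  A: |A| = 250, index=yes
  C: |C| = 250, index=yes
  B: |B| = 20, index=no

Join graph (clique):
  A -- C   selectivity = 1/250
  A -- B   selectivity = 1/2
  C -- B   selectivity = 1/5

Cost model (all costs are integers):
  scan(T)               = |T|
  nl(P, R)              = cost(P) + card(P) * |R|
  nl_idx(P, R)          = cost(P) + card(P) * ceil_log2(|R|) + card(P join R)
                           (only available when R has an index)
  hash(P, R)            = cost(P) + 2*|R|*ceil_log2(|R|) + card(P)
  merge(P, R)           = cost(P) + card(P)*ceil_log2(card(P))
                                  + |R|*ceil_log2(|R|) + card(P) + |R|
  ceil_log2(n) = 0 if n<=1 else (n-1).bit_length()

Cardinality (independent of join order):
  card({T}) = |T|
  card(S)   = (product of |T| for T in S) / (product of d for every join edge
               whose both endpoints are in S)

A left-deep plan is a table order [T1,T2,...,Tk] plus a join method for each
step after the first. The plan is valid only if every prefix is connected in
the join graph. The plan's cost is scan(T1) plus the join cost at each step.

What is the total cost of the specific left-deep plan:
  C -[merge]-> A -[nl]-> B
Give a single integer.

step 1: scan C: cost=250, card=250
step 2: join A via merge
    card(P join A) = 250*250/(250) = 250
    cost = 250 + 250*8 + 250*8 + 250 + 250 = 4750
step 3: join B via nl
    card(P join B) = 250*20/(2*5) = 500
    cost = 4750 + 250*20 = 9750

9750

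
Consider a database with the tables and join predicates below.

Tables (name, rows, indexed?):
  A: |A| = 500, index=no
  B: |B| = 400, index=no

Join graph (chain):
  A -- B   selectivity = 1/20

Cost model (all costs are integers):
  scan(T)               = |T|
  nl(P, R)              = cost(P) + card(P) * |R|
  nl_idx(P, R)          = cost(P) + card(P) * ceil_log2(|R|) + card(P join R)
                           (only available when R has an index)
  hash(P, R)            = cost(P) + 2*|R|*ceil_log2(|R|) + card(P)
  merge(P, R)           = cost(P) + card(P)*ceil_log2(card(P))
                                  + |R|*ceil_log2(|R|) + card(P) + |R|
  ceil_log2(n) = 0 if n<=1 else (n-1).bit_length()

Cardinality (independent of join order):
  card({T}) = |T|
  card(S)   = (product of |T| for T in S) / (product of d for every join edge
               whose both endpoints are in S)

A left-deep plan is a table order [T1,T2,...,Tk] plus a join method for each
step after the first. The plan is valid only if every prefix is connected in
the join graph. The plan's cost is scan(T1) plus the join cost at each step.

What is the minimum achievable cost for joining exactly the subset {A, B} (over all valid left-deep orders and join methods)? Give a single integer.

Selinger DP over subsets of {A,B}:
  {A}: scan cost=500, card=500
  {B}: scan cost=400, card=400
  {AB}: card=10000; try (B,hash)→8200, (A,merge)→9400, (B,merge)→9500, (A,hash)→9800, (A,nl)→200400, (B,nl)→200500; best=8200 via (B,hash)

8200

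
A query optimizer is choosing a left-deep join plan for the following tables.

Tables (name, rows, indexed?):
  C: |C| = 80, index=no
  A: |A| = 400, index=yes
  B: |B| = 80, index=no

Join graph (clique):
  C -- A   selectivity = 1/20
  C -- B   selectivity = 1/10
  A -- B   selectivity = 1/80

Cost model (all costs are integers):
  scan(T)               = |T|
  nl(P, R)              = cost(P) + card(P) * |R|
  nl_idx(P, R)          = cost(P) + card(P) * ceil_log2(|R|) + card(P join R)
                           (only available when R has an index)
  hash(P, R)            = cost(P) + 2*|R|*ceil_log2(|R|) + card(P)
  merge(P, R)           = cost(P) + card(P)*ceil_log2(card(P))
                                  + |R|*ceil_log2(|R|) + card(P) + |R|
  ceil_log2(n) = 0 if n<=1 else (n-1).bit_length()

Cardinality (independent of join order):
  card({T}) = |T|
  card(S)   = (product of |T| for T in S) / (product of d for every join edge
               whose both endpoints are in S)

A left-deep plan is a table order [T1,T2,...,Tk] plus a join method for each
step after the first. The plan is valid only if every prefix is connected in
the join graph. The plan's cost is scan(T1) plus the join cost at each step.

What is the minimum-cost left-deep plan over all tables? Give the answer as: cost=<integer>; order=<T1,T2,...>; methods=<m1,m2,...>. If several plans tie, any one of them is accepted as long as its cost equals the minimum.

Selinger DP (subsets sized 1..n):
  {C}: scan cost=80, card=80
  {A}: scan cost=400, card=400
  {B}: scan cost=80, card=80
  {AC}: card=1600; try (C,hash)→1920, (A,nl_idx)→2400, (A,merge)→4720, (C,merge)→5040, (A,hash)→7360, (A,nl)→32080 …(+1); best=1920 via (C,hash)
  {BC}: card=640; try (C,hash)→1280, (B,hash)→1280, (C,merge)→1360, (B,merge)→1360, (C,nl)→6480, (B,nl)→6480; best=1280 via (C,hash)
  {AB}: card=400; try (A,nl_idx)→1200, (B,hash)→1920, (A,merge)→4720, (B,merge)→5040, (A,hash)→7360, (A,nl)→32080 …(+1); best=1200 via (A,nl_idx)
  {ABC}: card=160; try (C,hash)→2720, (B,hash)→4640, (C,merge)→5840, (A,nl_idx)→7200, (A,hash)→9120, (A,merge)→12320 …(+4); best=2720 via (C,hash)

cost=2720; order=B,A,C; methods=nl_idx,hash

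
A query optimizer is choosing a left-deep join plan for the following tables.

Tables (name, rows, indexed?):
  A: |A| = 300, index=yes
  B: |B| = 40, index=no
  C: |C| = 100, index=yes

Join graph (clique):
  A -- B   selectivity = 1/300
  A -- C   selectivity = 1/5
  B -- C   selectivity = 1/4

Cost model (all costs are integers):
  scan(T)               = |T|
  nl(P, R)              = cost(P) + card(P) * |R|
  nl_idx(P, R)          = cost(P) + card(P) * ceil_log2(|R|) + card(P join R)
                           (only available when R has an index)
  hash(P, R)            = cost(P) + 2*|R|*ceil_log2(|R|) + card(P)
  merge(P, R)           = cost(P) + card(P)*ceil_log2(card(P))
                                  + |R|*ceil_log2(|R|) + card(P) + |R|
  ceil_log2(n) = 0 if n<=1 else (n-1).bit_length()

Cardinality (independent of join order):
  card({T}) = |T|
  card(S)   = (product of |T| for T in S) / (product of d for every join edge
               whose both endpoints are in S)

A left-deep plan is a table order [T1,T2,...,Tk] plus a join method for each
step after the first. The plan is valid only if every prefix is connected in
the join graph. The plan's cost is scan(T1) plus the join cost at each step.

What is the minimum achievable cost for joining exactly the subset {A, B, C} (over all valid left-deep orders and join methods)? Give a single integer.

Selinger DP over subsets of {A,B,C}:
  {A}: scan cost=300, card=300
  {B}: scan cost=40, card=40
  {C}: scan cost=100, card=100
  {AB}: card=40; try (A,nl_idx)→440, (B,hash)→1080, (A,merge)→3320, (B,merge)→3580, (A,hash)→5480, (A,nl)→12040 …(+1); best=440 via (A,nl_idx)
  {AC}: card=6000; try (C,hash)→2000, (A,merge)→3900, (C,merge)→4100, (A,hash)→5600, (A,nl_idx)→7000, (C,nl_idx)→8400 …(+2); best=2000 via (C,hash)
  {BC}: card=1000; try (B,hash)→680, (C,merge)→1120, (B,merge)→1180, (C,nl_idx)→1320, (C,hash)→1480, (C,nl)→4040 …(+1); best=680 via (B,hash)
  {ABC}: card=200; try (C,nl_idx)→920, (C,merge)→1520, (C,hash)→1880, (C,nl)→4440, (A,hash)→7080, (B,hash)→8480 …(+5); best=920 via (C,nl_idx)

920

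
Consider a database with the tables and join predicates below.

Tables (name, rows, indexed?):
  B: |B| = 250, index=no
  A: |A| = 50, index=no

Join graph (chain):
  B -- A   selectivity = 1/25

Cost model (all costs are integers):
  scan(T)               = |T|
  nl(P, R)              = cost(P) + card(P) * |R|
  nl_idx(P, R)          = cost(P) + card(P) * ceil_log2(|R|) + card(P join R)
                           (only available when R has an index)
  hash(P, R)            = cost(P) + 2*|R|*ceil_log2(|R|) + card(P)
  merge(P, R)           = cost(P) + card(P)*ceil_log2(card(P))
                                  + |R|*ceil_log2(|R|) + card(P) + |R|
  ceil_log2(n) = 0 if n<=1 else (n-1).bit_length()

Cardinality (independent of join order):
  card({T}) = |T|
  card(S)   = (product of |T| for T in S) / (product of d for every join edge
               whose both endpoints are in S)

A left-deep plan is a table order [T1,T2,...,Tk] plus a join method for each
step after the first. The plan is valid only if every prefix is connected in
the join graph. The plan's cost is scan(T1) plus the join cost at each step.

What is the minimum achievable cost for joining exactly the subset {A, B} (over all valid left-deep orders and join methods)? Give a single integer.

1100

Selinger DP over subsets of {A,B}:
  {B}: scan cost=250, card=250
  {A}: scan cost=50, card=50
  {AB}: card=500; try (A,hash)→1100, (B,merge)→2650, (A,merge)→2850, (B,hash)→4100, (B,nl)→12550, (A,nl)→12750; best=1100 via (A,hash)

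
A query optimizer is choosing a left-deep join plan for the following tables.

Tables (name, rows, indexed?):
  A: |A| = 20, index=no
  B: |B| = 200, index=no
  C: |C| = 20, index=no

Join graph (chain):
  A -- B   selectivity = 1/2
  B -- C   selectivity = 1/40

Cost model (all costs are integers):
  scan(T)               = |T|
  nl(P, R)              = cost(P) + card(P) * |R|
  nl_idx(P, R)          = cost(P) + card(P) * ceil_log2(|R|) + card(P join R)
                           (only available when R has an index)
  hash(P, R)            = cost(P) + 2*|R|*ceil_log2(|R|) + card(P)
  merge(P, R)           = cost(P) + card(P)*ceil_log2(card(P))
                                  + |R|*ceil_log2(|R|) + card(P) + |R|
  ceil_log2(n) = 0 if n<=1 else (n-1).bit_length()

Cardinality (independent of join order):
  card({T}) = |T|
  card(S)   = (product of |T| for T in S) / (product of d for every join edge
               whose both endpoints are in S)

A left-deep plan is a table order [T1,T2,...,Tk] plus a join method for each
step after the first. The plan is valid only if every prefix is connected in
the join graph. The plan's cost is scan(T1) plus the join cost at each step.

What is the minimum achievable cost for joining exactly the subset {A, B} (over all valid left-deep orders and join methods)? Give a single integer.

Selinger DP over subsets of {A,B}:
  {A}: scan cost=20, card=20
  {B}: scan cost=200, card=200
  {AB}: card=2000; try (A,hash)→600, (B,merge)→1940, (A,merge)→2120, (B,hash)→3240, (B,nl)→4020, (A,nl)→4200; best=600 via (A,hash)

600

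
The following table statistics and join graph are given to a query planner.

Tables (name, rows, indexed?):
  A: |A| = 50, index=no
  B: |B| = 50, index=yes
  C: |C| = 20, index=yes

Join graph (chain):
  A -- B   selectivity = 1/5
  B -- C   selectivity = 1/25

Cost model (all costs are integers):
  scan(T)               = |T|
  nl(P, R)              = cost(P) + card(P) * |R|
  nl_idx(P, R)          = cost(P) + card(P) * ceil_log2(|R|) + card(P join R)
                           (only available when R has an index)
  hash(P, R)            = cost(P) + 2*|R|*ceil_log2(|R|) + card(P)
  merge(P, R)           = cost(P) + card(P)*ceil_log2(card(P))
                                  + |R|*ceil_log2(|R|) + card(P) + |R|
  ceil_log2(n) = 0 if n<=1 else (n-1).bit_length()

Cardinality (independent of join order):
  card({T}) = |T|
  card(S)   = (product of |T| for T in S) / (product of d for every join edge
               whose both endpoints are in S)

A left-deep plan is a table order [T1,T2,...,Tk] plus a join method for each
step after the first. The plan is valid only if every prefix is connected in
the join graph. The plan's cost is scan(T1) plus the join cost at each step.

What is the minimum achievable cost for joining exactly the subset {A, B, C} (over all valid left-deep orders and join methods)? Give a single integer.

Selinger DP over subsets of {A,B,C}:
  {A}: scan cost=50, card=50
  {B}: scan cost=50, card=50
  {C}: scan cost=20, card=20
  {AB}: card=500; try (B,hash)→700, (A,hash)→700, (B,merge)→750, (A,merge)→750, (B,nl_idx)→850, (B,nl)→2550 …(+1); best=700 via (B,hash)
  {BC}: card=40; try (B,nl_idx)→180, (C,hash)→300, (C,nl_idx)→340, (B,merge)→490, (C,merge)→520, (B,hash)→640 …(+2); best=180 via (B,nl_idx)
  {ABC}: card=400; try (A,merge)→810, (A,hash)→820, (C,hash)→1400, (A,nl)→2180, (C,nl_idx)→3600, (C,merge)→5820 …(+1); best=810 via (A,merge)

810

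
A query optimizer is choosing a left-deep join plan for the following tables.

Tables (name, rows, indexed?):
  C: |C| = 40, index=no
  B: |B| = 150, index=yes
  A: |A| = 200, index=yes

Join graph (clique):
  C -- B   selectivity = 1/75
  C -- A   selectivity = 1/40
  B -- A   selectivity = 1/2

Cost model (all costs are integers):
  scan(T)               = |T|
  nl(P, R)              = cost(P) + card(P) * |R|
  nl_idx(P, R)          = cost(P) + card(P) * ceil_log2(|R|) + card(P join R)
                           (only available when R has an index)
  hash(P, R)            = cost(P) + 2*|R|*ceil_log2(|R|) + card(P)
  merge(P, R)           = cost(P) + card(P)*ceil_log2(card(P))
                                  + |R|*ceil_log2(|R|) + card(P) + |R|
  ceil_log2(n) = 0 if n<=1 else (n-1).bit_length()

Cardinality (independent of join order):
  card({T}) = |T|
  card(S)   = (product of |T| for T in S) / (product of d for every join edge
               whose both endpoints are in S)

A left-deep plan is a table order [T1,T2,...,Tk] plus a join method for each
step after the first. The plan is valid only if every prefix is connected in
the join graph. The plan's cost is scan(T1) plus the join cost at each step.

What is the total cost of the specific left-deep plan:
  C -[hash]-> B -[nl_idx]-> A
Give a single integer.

3320

step 1: scan C: cost=40, card=40
step 2: join B via hash
    card(P join B) = 40*150/(75) = 80
    cost = 40 + 2*150*8 + 40 = 2480
step 3: join A via nl_idx
    card(P join A) = 80*200/(40*2) = 200
    cost = 2480 + 80*8 + 200 = 3320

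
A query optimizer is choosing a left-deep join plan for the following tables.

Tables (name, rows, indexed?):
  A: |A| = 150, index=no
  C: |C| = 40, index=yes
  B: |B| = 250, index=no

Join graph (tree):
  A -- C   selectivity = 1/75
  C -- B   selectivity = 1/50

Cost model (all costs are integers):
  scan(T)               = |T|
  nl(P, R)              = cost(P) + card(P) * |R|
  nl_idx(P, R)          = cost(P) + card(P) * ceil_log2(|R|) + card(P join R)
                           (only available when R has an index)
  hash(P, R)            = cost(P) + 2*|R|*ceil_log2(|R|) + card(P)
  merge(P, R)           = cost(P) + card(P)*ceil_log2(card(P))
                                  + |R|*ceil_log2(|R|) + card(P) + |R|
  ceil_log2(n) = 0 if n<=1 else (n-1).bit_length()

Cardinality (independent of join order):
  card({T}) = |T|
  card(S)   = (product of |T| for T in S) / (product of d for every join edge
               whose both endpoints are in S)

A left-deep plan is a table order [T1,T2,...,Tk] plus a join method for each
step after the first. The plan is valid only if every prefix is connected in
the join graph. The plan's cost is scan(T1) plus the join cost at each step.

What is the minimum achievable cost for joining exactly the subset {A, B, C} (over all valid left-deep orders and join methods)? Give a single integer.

Selinger DP over subsets of {A,B,C}:
  {A}: scan cost=150, card=150
  {C}: scan cost=40, card=40
  {B}: scan cost=250, card=250
  {AC}: card=80; try (C,hash)→780, (C,nl_idx)→1130, (A,merge)→1670, (C,merge)→1780, (A,hash)→2480, (A,nl)→6040 …(+1); best=780 via (C,hash)
  {BC}: card=200; try (C,hash)→980, (C,nl_idx)→1950, (B,merge)→2570, (C,merge)→2780, (B,hash)→4080, (B,nl)→10040 …(+1); best=980 via (C,hash)
  {ABC}: card=400; try (A,hash)→3580, (B,merge)→3670, (A,merge)→4130, (B,hash)→4860, (B,nl)→20780, (A,nl)→30980; best=3580 via (A,hash)

3580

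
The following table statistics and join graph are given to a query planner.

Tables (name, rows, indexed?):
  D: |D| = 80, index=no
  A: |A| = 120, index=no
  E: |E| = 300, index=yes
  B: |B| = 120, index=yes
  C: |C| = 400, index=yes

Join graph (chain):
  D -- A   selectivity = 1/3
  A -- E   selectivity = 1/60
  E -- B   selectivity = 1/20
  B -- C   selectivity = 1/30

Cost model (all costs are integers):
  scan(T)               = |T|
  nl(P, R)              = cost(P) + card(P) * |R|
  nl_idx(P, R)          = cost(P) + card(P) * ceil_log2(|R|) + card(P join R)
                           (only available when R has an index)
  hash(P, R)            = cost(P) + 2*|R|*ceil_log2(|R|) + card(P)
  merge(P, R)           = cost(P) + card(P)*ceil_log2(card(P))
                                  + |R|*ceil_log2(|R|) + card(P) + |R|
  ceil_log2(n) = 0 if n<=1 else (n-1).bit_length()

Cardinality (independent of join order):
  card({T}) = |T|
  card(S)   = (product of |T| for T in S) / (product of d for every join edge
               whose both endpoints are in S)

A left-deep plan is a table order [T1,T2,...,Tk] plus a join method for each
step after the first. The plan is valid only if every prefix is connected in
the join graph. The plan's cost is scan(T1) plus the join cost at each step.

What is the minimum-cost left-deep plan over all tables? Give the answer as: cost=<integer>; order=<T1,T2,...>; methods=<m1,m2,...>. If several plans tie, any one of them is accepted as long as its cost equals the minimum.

Selinger DP (subsets sized 1..n):
  {D}: scan cost=80, card=80
  {A}: scan cost=120, card=120
  {E}: scan cost=300, card=300
  {B}: scan cost=120, card=120
  {C}: scan cost=400, card=400
  {AD}: card=3200; try (D,hash)→1360, (A,merge)→1680, (D,merge)→1720, (A,hash)→1840, (A,nl)→9680, (D,nl)→9720; best=1360 via (D,hash)
  {AE}: card=600; try (E,nl_idx)→1800, (A,hash)→2280, (E,merge)→4080, (A,merge)→4260, (E,hash)→5640, (E,nl)→36120 …(+1); best=1800 via (E,nl_idx)
  {BE}: card=1800; try (B,hash)→2280, (E,nl_idx)→3000, (E,merge)→4080, (B,nl_idx)→4200, (B,merge)→4260, (E,hash)→5640 …(+2); best=2280 via (B,hash)
  {BC}: card=1600; try (B,hash)→2480, (C,nl_idx)→2800, (B,nl_idx)→4800, (C,merge)→5080, (B,merge)→5360, (C,hash)→7440 …(+2); best=2480 via (B,hash)
  {ADE}: card=16000; try (D,hash)→3520, (D,merge)→9040, (E,hash)→9960, (E,merge)→45960, (E,nl_idx)→46160, (D,nl)→49800 …(+1); best=3520 via (D,hash)
  {ABE}: card=3600; try (B,hash)→4080, (A,hash)→5760, (B,merge)→9360, (B,nl_idx)→9600, (A,merge)→24840, (B,nl)→73800 …(+1); best=4080 via (B,hash)
  {BCE}: card=24000; try (E,hash)→9480, (C,hash)→11280, (E,merge)→24680, (C,merge)→27880, (E,nl_idx)→40880, (C,nl_idx)→42480 …(+2); best=9480 via (E,hash)
  {ABDE}: card=96000; try (D,hash)→8800, (B,hash)→21200, (D,merge)→51520, (B,nl_idx)→211520, (B,merge)→244480, (D,nl)→292080 …(+1); best=8800 via (D,hash)
  {ABCE}: card=48000; try (C,hash)→14880, (A,hash)→35160, (C,merge)→54880, (C,nl_idx)→84480, (A,merge)→394440, (C,nl)→1444080 …(+1); best=14880 via (C,hash)
  {ABCDE}: card=1280000; try (D,hash)→64000, (C,hash)→112000, (D,merge)→831520, (C,merge)→1740800, (C,nl_idx)→2152800, (D,nl)→3854880 …(+1); best=64000 via (D,hash)

cost=64000; order=A,E,B,C,D; methods=nl_idx,hash,hash,hash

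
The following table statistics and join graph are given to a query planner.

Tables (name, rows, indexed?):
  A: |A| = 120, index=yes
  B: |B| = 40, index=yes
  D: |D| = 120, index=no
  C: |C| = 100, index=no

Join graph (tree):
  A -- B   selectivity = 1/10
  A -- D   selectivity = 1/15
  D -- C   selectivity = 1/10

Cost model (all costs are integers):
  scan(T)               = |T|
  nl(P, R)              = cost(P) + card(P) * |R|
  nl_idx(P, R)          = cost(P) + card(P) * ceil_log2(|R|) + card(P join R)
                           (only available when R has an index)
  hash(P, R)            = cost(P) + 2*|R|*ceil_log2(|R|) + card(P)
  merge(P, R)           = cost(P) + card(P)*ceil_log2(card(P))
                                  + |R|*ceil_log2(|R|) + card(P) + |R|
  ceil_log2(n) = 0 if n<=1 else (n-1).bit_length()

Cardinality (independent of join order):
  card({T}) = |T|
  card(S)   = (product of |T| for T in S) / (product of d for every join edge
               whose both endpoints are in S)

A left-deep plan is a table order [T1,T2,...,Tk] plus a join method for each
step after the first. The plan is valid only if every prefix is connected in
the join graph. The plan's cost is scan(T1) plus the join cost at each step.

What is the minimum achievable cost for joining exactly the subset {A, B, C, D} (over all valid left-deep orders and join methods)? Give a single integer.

Selinger DP over subsets of {A,B,C,D}:
  {A}: scan cost=120, card=120
  {B}: scan cost=40, card=40
  {D}: scan cost=120, card=120
  {C}: scan cost=100, card=100
  {AB}: card=480; try (B,hash)→720, (A,nl_idx)→800, (A,merge)→1280, (B,nl_idx)→1320, (B,merge)→1360, (A,hash)→1760 …(+2); best=720 via (B,hash)
  {AD}: card=960; try (D,hash)→1920, (A,hash)→1920, (A,nl_idx)→1920, (D,merge)→2040, (A,merge)→2040, (D,nl)→14520 …(+1); best=1920 via (D,hash)
  {CD}: card=1200; try (C,hash)→1640, (D,merge)→1860, (D,hash)→1880, (C,merge)→1880, (D,nl)→12100, (C,nl)→12120; best=1640 via (C,hash)
  {ABD}: card=3840; try (D,hash)→2880, (B,hash)→3360, (D,merge)→6480, (B,nl_idx)→11520, (B,merge)→12760, (B,nl)→40320 …(+1); best=2880 via (D,hash)
  {ACD}: card=9600; try (C,hash)→4280, (A,hash)→4520, (C,merge)→13280, (A,merge)→17000, (A,nl_idx)→19640, (C,nl)→97920 …(+1); best=4280 via (C,hash)
  {ABCD}: card=38400; try (C,hash)→8120, (B,hash)→14360, (C,merge)→53600, (B,nl_idx)→100280, (B,merge)→148560, (C,nl)→386880 …(+1); best=8120 via (C,hash)

8120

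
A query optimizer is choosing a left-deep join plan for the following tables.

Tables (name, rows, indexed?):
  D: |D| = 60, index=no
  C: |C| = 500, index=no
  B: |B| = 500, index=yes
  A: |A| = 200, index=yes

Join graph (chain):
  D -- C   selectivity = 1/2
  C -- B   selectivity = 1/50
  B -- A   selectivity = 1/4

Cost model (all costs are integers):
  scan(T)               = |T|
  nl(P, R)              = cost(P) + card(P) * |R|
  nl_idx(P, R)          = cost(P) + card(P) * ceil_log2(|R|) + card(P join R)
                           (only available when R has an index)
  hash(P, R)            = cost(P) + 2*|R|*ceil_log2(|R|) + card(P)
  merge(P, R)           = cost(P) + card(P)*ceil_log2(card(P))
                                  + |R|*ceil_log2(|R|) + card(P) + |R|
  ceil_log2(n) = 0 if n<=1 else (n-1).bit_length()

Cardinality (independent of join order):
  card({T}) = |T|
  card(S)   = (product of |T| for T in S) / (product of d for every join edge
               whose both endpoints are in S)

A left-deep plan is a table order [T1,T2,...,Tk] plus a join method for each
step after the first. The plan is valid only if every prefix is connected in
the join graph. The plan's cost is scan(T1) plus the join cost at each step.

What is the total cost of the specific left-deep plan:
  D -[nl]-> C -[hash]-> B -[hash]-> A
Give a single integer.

step 1: scan D: cost=60, card=60
step 2: join C via nl
    card(P join C) = 60*500/(2) = 15000
    cost = 60 + 60*500 = 30060
step 3: join B via hash
    card(P join B) = 15000*500/(50) = 150000
    cost = 30060 + 2*500*9 + 15000 = 54060
step 4: join A via hash
    card(P join A) = 150000*200/(4) = 7500000
    cost = 54060 + 2*200*8 + 150000 = 207260

207260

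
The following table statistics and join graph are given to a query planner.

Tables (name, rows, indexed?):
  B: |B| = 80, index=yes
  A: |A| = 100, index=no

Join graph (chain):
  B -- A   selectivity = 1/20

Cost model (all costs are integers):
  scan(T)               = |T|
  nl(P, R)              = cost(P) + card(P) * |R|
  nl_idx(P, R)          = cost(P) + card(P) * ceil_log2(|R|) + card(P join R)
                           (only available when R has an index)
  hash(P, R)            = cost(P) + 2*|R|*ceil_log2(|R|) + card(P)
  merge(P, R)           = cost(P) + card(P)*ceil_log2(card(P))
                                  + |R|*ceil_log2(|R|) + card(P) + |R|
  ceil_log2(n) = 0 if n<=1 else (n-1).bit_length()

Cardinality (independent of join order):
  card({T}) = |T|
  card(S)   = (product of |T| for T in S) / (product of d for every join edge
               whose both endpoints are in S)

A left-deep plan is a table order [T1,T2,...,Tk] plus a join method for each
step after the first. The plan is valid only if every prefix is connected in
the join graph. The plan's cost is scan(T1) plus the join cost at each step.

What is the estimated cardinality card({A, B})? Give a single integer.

Tables in S: A(100), B(80)
Edges inside S: B-A(d=20)
numerator = 100 * 80 = 8000
denominator = 20 = 20
card(S) = 8000 / 20 = 400

400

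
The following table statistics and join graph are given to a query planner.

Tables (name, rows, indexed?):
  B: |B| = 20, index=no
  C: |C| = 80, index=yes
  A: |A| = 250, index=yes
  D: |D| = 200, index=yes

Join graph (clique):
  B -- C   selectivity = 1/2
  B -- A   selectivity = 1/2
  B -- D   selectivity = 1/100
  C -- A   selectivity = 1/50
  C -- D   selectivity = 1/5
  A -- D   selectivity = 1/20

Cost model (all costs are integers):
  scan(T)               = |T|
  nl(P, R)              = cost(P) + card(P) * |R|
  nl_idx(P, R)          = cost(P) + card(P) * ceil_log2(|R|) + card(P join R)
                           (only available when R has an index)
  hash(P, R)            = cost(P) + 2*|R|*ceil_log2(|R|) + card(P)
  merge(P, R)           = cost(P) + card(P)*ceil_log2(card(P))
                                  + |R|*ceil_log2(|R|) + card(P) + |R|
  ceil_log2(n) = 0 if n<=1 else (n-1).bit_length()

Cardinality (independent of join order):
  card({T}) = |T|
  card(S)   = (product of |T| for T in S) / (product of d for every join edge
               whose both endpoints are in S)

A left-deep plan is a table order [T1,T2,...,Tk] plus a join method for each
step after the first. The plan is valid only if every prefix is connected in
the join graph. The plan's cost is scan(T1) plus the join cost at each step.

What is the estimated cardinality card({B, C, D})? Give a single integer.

320

Tables in S: B(20), C(80), D(200)
Edges inside S: B-C(d=2), B-D(d=100), C-D(d=5)
numerator = 20 * 80 * 200 = 320000
denominator = 2 * 100 * 5 = 1000
card(S) = 320000 / 1000 = 320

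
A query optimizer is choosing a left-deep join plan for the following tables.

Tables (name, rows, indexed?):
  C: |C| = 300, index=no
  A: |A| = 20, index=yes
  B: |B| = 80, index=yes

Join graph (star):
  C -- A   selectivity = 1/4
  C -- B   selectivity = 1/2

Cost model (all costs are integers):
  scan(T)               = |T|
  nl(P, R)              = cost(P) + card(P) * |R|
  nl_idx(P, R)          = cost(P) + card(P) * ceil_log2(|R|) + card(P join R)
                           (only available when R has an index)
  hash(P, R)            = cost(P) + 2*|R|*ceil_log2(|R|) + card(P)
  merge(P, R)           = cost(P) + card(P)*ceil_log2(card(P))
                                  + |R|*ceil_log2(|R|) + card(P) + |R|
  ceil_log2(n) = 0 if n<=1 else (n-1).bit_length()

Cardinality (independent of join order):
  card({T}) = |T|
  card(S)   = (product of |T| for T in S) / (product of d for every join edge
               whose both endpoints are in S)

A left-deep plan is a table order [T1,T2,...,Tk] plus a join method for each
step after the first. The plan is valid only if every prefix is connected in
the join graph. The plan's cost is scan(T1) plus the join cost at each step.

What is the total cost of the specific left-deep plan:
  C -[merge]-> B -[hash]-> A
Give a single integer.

16140

step 1: scan C: cost=300, card=300
step 2: join B via merge
    card(P join B) = 300*80/(2) = 12000
    cost = 300 + 300*9 + 80*7 + 300 + 80 = 3940
step 3: join A via hash
    card(P join A) = 12000*20/(4) = 60000
    cost = 3940 + 2*20*5 + 12000 = 16140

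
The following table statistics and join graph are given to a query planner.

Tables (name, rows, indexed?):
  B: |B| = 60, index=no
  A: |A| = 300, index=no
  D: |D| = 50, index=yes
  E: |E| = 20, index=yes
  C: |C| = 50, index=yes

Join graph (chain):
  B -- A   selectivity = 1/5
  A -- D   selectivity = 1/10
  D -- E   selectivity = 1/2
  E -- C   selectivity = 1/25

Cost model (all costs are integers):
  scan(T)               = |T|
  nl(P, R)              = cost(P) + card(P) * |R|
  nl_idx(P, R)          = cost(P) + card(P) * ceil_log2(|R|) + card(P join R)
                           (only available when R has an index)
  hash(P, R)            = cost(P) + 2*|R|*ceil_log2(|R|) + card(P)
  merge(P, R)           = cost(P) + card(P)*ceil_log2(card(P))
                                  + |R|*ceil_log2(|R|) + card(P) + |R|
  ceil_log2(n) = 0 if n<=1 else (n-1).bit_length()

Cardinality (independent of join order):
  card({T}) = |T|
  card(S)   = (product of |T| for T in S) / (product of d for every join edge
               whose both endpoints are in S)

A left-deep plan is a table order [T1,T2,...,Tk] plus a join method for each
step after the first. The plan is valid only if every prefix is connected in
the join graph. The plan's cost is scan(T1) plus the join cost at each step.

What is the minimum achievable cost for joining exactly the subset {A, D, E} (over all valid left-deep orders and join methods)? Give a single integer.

Selinger DP over subsets of {A,D,E}:
  {A}: scan cost=300, card=300
  {D}: scan cost=50, card=50
  {E}: scan cost=20, card=20
  {AD}: card=1500; try (D,hash)→1200, (A,merge)→3400, (D,nl_idx)→3600, (D,merge)→3650, (A,hash)→5500, (A,nl)→15050 …(+1); best=1200 via (D,hash)
  {DE}: card=500; try (E,hash)→300, (D,merge)→490, (E,merge)→520, (D,hash)→640, (D,nl_idx)→640, (E,nl_idx)→800 …(+2); best=300 via (E,hash)
  {ADE}: card=15000; try (E,hash)→2900, (A,hash)→6200, (A,merge)→8300, (E,merge)→19320, (E,nl_idx)→23700, (E,nl)→31200 …(+1); best=2900 via (E,hash)

2900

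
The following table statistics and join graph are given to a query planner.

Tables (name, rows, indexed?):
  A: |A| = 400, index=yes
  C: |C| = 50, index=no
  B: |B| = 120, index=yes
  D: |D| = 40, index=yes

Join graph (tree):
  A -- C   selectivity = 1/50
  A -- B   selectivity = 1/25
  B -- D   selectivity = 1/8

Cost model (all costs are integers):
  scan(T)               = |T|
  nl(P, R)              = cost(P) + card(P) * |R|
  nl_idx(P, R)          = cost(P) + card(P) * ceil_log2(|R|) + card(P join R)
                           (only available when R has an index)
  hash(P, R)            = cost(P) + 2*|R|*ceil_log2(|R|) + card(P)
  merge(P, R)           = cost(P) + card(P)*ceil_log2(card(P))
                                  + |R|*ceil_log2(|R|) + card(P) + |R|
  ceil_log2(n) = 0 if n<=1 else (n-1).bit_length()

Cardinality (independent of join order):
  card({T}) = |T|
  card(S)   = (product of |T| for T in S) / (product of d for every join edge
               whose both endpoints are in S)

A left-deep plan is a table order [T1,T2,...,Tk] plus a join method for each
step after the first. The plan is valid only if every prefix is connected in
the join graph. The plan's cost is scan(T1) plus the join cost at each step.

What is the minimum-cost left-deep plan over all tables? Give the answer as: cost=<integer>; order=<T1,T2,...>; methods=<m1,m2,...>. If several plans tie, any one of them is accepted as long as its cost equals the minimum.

cost=5380; order=C,A,B,D; methods=nl_idx,hash,hash

Selinger DP (subsets sized 1..n):
  {A}: scan cost=400, card=400
  {C}: scan cost=50, card=50
  {B}: scan cost=120, card=120
  {D}: scan cost=40, card=40
  {AC}: card=400; try (A,nl_idx)→900, (C,hash)→1400, (A,merge)→4400, (C,merge)→4750, (A,hash)→7300, (A,nl)→20050 …(+1); best=900 via (A,nl_idx)
  {AB}: card=1920; try (B,hash)→2480, (A,nl_idx)→3120, (A,merge)→5080, (B,nl_idx)→5120, (B,merge)→5360, (A,hash)→7440 …(+2); best=2480 via (B,hash)
  {BD}: card=600; try (D,hash)→720, (B,nl_idx)→920, (B,merge)→1280, (D,merge)→1360, (D,nl_idx)→1440, (B,hash)→1760 …(+2); best=720 via (D,hash)
  {ABC}: card=1920; try (B,hash)→2980, (C,hash)→5000, (B,nl_idx)→5620, (B,merge)→5860, (C,merge)→25870, (B,nl)→48900 …(+1); best=2980 via (B,hash)
  {ABD}: card=9600; try (D,hash)→4880, (A,hash)→8520, (A,merge)→11320, (A,nl_idx)→15720, (D,nl_idx)→23600, (D,merge)→25800 …(+2); best=4880 via (D,hash)
  {ABCD}: card=9600; try (D,hash)→5380, (C,hash)→15080, (D,nl_idx)→24100, (D,merge)→26300, (D,nl)→79780, (C,merge)→149230 …(+1); best=5380 via (D,hash)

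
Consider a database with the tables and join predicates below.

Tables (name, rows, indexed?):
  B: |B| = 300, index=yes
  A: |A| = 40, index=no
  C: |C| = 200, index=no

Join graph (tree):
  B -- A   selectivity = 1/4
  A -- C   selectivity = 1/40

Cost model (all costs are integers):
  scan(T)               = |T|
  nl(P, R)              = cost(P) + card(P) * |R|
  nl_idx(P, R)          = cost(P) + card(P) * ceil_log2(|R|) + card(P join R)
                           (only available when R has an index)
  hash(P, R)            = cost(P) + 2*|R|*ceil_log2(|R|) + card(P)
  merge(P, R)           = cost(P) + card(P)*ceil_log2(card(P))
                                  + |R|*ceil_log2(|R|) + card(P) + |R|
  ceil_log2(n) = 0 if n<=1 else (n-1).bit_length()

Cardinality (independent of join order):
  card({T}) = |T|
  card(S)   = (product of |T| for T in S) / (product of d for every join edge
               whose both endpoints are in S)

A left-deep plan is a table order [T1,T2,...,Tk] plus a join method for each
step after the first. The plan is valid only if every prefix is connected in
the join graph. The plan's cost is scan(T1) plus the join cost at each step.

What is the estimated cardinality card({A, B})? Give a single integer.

Tables in S: A(40), B(300)
Edges inside S: B-A(d=4)
numerator = 40 * 300 = 12000
denominator = 4 = 4
card(S) = 12000 / 4 = 3000

3000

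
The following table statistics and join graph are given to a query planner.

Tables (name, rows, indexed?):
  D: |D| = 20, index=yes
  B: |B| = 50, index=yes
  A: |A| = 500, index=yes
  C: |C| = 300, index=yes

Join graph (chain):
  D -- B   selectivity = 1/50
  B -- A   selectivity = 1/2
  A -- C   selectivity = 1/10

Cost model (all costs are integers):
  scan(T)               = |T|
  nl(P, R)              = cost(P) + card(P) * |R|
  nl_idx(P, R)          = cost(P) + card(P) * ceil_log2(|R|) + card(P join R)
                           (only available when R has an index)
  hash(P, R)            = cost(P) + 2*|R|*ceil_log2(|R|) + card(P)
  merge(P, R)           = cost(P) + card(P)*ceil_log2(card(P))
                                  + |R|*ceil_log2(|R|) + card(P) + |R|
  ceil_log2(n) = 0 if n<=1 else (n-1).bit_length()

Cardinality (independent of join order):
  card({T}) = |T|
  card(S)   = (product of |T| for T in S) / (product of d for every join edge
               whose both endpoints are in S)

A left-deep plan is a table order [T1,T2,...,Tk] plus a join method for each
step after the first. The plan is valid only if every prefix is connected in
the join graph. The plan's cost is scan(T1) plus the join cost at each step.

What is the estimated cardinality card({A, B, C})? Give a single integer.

375000

Tables in S: A(500), B(50), C(300)
Edges inside S: B-A(d=2), A-C(d=10)
numerator = 500 * 50 * 300 = 7500000
denominator = 2 * 10 = 20
card(S) = 7500000 / 20 = 375000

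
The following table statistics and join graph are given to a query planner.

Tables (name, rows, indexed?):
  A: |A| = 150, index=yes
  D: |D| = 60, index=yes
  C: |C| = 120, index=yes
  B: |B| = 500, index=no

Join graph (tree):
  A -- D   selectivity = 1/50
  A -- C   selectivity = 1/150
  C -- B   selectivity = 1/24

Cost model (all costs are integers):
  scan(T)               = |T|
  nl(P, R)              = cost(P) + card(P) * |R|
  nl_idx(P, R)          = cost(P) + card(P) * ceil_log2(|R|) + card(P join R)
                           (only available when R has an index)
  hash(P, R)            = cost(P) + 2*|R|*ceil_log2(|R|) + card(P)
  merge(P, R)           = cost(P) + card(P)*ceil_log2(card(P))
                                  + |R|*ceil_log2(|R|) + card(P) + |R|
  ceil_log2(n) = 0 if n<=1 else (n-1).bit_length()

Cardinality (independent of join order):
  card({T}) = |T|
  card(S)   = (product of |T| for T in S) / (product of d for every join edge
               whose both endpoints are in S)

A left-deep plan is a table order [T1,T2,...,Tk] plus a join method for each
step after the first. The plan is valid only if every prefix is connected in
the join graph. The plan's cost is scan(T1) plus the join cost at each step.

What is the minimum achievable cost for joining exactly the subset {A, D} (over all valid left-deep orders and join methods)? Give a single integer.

720

Selinger DP over subsets of {A,D}:
  {A}: scan cost=150, card=150
  {D}: scan cost=60, card=60
  {AD}: card=180; try (A,nl_idx)→720, (D,hash)→1020, (D,nl_idx)→1230, (A,merge)→1830, (D,merge)→1920, (A,hash)→2520 …(+2); best=720 via (A,nl_idx)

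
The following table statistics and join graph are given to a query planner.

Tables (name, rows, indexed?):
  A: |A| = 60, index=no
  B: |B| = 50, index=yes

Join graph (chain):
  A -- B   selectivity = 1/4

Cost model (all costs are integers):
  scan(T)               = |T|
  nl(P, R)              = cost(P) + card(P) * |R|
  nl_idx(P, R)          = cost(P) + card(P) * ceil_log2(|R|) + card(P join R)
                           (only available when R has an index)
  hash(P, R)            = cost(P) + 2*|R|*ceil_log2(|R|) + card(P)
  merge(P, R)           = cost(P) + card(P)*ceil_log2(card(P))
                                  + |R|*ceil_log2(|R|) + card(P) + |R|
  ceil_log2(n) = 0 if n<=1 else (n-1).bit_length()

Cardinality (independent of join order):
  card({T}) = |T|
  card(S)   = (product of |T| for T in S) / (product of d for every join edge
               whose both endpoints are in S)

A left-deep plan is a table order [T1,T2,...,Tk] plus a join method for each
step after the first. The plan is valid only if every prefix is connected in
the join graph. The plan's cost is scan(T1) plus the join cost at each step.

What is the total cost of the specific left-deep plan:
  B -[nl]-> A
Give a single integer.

3050

step 1: scan B: cost=50, card=50
step 2: join A via nl
    card(P join A) = 50*60/(4) = 750
    cost = 50 + 50*60 = 3050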